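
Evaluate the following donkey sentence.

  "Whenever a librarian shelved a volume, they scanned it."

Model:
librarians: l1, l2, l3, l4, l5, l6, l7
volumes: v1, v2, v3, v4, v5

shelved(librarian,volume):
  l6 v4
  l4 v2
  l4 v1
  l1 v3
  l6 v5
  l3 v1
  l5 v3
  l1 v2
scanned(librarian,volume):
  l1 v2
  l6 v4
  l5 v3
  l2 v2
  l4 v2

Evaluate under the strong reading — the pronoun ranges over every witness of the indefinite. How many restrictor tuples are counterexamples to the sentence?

4

"it" takes "a volume" as antecedent — a donkey pronoun bound across the clause boundary.
Strong reading: for every (l,v) with shelved(l,v), scanned(l,v).
Restrictor pairs: (l1,v2) ✓  (l1,v3) ✗  (l3,v1) ✗  (l4,v1) ✗  (l4,v2) ✓  (l5,v3) ✓  (l6,v4) ✓  (l6,v5) ✗
Counterexamples (restrictor pairs failing the scope): 4.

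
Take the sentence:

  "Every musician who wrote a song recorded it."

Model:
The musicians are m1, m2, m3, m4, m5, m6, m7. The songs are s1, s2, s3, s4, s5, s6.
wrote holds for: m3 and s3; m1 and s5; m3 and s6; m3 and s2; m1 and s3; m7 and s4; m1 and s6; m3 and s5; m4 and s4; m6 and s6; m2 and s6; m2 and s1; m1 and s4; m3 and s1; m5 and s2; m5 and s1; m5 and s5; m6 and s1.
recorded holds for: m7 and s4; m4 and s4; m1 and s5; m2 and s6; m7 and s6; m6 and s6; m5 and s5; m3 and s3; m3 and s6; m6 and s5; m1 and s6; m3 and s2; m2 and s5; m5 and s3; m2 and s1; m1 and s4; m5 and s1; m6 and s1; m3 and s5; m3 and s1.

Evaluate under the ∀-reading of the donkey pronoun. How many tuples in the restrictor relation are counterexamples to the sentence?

"it" takes "a song" as antecedent — a donkey pronoun bound across the clause boundary.
Strong reading: for every (m,s) with wrote(m,s), recorded(m,s).
Restrictor pairs: (m1,s3) ✗  (m1,s4) ✓  (m1,s5) ✓  (m1,s6) ✓  (m2,s1) ✓  (m2,s6) ✓  (m3,s1) ✓  (m3,s2) ✓  (m3,s3) ✓  (m3,s5) ✓  (m3,s6) ✓  (m4,s4) ✓  (m5,s1) ✓  (m5,s2) ✗  (m5,s5) ✓  (m6,s1) ✓  (m6,s6) ✓  (m7,s4) ✓
Counterexamples (restrictor pairs failing the scope): 2.

2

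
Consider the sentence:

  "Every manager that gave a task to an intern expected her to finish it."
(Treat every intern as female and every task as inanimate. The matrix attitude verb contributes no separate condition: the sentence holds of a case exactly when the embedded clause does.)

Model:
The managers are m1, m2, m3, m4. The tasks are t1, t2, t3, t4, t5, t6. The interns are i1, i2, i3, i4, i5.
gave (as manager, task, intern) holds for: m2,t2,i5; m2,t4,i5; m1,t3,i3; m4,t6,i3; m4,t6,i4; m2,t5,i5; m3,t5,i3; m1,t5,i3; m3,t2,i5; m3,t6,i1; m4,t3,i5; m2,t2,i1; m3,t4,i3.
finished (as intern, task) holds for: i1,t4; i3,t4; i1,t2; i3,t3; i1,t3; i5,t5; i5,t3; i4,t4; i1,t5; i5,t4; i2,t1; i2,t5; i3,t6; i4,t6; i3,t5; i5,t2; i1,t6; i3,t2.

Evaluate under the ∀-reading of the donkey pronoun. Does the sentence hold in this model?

True

"her" takes "an intern" as antecedent and "it" takes "a task"; both are donkey pronouns co-varying with the restrictor.
Strong reading: for every (m,t,i) with gave(m,t,i), finished(i,t).
Restrictor triples: (m1,t3,i3)→finished(i3,t3) ✓  (m1,t5,i3)→finished(i3,t5) ✓  (m2,t2,i1)→finished(i1,t2) ✓  (m2,t2,i5)→finished(i5,t2) ✓  (m2,t4,i5)→finished(i5,t4) ✓  (m2,t5,i5)→finished(i5,t5) ✓  (m3,t2,i5)→finished(i5,t2) ✓  (m3,t4,i3)→finished(i3,t4) ✓  (m3,t5,i3)→finished(i3,t5) ✓  (m3,t6,i1)→finished(i1,t6) ✓  (m4,t3,i5)→finished(i5,t3) ✓  (m4,t6,i3)→finished(i3,t6) ✓  (m4,t6,i4)→finished(i4,t6) ✓
Every restrictor triple satisfies the scope.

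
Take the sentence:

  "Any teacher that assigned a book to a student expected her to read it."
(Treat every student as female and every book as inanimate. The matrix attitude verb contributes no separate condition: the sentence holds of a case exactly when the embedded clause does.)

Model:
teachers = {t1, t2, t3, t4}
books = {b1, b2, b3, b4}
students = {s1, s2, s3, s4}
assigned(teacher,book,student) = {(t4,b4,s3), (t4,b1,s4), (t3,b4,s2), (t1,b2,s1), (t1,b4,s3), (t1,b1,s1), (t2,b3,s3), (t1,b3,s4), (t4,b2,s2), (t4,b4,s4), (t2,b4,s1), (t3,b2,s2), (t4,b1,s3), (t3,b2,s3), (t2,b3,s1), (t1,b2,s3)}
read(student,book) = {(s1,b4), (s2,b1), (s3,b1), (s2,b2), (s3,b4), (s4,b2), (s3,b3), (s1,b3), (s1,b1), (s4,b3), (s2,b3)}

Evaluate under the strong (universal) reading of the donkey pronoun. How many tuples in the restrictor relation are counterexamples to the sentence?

6

"her" takes "a student" as antecedent and "it" takes "a book"; both are donkey pronouns co-varying with the restrictor.
Strong reading: for every (t,b,s) with assigned(t,b,s), read(s,b).
Restrictor triples: (t1,b1,s1)→read(s1,b1) ✓  (t1,b2,s1)→read(s1,b2) ✗  (t1,b2,s3)→read(s3,b2) ✗  (t1,b3,s4)→read(s4,b3) ✓  (t1,b4,s3)→read(s3,b4) ✓  (t2,b3,s1)→read(s1,b3) ✓  (t2,b3,s3)→read(s3,b3) ✓  (t2,b4,s1)→read(s1,b4) ✓  (t3,b2,s2)→read(s2,b2) ✓  (t3,b2,s3)→read(s3,b2) ✗  (t3,b4,s2)→read(s2,b4) ✗  (t4,b1,s3)→read(s3,b1) ✓  (t4,b1,s4)→read(s4,b1) ✗  (t4,b2,s2)→read(s2,b2) ✓  (t4,b4,s3)→read(s3,b4) ✓  (t4,b4,s4)→read(s4,b4) ✗
Counterexamples (restrictor triples failing the scope): 6.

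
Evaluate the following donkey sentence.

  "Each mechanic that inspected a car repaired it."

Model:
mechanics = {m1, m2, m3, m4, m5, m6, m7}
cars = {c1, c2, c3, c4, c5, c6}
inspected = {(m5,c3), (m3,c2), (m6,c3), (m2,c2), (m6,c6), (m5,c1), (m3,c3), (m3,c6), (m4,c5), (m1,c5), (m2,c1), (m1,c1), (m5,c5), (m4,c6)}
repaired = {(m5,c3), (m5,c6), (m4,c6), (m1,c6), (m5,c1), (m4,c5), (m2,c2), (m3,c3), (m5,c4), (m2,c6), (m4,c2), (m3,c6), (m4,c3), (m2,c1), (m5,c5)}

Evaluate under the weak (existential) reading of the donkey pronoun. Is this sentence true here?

False

"it" takes "a car" as antecedent — a donkey pronoun bound across the clause boundary.
Weak reading: every mechanic m with some inspected-car has at least one inspected-car c such that repaired(m,c).
Per mechanic: m1:✗  m2:✓  m3:✓  m4:✓  m5:✓  m6:✗
m1 has no witness among its inspected-cars.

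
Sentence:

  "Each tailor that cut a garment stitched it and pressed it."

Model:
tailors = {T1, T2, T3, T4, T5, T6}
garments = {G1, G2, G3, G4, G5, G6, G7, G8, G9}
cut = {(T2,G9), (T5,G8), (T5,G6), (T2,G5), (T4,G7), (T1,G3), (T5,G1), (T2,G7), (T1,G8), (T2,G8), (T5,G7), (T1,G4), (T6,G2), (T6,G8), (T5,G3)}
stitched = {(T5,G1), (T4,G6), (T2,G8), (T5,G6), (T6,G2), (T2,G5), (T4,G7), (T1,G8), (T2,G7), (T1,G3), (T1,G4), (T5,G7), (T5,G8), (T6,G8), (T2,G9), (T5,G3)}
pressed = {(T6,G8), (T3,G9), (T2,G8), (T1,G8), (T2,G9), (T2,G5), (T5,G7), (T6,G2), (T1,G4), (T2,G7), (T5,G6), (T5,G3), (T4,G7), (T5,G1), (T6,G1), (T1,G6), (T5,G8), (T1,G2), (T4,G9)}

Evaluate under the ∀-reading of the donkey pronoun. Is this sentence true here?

"it" takes "a garment" as antecedent — a donkey pronoun bound across the clause boundary.
Strong reading: for every (t,g) with cut(t,g), stitched(t,g) ∧ pressed(t,g).
Restrictor pairs: (T1,G3) ✗  (T1,G4) ✓  (T1,G8) ✓  (T2,G5) ✓  (T2,G7) ✓  (T2,G8) ✓  (T2,G9) ✓  (T4,G7) ✓  (T5,G1) ✓  (T5,G3) ✓  (T5,G6) ✓  (T5,G7) ✓  (T5,G8) ✓  (T6,G2) ✓  (T6,G8) ✓
Counterexample: (T1,G3) is in cut but fails the scope.

False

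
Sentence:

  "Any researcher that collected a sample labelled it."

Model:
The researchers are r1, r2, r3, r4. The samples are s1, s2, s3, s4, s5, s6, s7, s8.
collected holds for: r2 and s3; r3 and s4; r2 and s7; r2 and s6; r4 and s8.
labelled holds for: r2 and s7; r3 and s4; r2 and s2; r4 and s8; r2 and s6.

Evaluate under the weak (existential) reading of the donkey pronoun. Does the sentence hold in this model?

"it" takes "a sample" as antecedent — a donkey pronoun bound across the clause boundary.
Weak reading: every researcher r with some collected-sample has at least one collected-sample s such that labelled(r,s).
Per researcher: r2:✓  r3:✓  r4:✓
Every researcher in the restrictor has a witness.

True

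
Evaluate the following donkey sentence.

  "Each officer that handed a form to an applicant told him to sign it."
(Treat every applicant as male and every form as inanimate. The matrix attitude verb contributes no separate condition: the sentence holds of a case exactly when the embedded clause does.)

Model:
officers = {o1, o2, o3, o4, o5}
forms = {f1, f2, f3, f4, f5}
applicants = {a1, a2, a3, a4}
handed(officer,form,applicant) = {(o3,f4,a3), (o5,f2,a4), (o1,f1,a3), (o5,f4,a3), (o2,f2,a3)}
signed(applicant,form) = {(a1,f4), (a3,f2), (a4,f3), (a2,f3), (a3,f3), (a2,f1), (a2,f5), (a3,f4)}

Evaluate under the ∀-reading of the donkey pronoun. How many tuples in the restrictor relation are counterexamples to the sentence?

2

"him" takes "an applicant" as antecedent and "it" takes "a form"; both are donkey pronouns co-varying with the restrictor.
Strong reading: for every (o,f,a) with handed(o,f,a), signed(a,f).
Restrictor triples: (o1,f1,a3)→signed(a3,f1) ✗  (o2,f2,a3)→signed(a3,f2) ✓  (o3,f4,a3)→signed(a3,f4) ✓  (o5,f2,a4)→signed(a4,f2) ✗  (o5,f4,a3)→signed(a3,f4) ✓
Counterexamples (restrictor triples failing the scope): 2.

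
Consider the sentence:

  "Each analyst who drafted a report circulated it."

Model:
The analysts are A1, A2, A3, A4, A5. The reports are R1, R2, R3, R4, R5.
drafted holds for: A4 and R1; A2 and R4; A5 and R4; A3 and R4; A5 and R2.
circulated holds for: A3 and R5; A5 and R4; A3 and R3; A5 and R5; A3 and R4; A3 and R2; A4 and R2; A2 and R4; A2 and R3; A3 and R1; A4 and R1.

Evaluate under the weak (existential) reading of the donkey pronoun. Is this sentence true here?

"it" takes "a report" as antecedent — a donkey pronoun bound across the clause boundary.
Weak reading: every analyst a with some drafted-report has at least one drafted-report r such that circulated(a,r).
Per analyst: A2:✓  A3:✓  A4:✓  A5:✓
Every analyst in the restrictor has a witness.

True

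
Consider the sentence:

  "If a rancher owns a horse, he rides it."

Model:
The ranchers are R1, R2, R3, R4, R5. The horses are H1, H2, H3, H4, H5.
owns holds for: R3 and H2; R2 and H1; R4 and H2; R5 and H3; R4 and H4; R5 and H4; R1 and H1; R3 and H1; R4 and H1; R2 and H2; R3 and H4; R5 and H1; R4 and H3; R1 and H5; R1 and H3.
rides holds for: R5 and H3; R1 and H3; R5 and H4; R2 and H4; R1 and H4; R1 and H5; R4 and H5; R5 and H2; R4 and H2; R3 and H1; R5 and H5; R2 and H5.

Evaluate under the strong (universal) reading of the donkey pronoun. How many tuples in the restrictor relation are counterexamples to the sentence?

9

"it" takes "a horse" as antecedent — a donkey pronoun bound across the clause boundary.
Strong reading: for every (r,h) with owns(r,h), rides(r,h).
Restrictor pairs: (R1,H1) ✗  (R1,H3) ✓  (R1,H5) ✓  (R2,H1) ✗  (R2,H2) ✗  (R3,H1) ✓  (R3,H2) ✗  (R3,H4) ✗  (R4,H1) ✗  (R4,H2) ✓  (R4,H3) ✗  (R4,H4) ✗  (R5,H1) ✗  (R5,H3) ✓  (R5,H4) ✓
Counterexamples (restrictor pairs failing the scope): 9.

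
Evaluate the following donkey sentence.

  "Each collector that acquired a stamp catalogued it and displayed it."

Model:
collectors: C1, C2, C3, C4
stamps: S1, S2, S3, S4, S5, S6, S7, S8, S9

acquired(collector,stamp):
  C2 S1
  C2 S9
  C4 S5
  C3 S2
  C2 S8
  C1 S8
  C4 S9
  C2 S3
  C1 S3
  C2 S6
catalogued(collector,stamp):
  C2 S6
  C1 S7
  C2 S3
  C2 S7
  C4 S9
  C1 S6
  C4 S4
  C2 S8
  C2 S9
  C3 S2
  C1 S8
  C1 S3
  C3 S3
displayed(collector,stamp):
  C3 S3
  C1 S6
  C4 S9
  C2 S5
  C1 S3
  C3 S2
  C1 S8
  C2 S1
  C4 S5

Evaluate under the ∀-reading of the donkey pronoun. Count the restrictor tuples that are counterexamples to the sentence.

"it" takes "a stamp" as antecedent — a donkey pronoun bound across the clause boundary.
Strong reading: for every (c,s) with acquired(c,s), catalogued(c,s) ∧ displayed(c,s).
Restrictor pairs: (C1,S3) ✓  (C1,S8) ✓  (C2,S1) ✗  (C2,S3) ✗  (C2,S6) ✗  (C2,S8) ✗  (C2,S9) ✗  (C3,S2) ✓  (C4,S5) ✗  (C4,S9) ✓
Counterexamples (restrictor pairs failing the scope): 6.

6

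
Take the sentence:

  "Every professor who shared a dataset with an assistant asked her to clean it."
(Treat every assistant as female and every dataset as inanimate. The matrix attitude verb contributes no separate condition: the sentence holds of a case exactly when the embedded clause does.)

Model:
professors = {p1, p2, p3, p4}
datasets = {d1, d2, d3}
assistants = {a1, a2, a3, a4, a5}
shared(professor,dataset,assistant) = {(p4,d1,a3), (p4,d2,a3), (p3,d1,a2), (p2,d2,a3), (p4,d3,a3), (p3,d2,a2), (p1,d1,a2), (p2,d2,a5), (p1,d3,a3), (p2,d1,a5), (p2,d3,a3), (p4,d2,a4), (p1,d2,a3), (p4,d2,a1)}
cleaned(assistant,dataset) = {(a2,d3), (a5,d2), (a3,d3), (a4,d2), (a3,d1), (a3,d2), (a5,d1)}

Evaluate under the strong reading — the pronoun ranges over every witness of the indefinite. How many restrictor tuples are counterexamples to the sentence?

"her" takes "an assistant" as antecedent and "it" takes "a dataset"; both are donkey pronouns co-varying with the restrictor.
Strong reading: for every (p,d,a) with shared(p,d,a), cleaned(a,d).
Restrictor triples: (p1,d1,a2)→cleaned(a2,d1) ✗  (p1,d2,a3)→cleaned(a3,d2) ✓  (p1,d3,a3)→cleaned(a3,d3) ✓  (p2,d1,a5)→cleaned(a5,d1) ✓  (p2,d2,a3)→cleaned(a3,d2) ✓  (p2,d2,a5)→cleaned(a5,d2) ✓  (p2,d3,a3)→cleaned(a3,d3) ✓  (p3,d1,a2)→cleaned(a2,d1) ✗  (p3,d2,a2)→cleaned(a2,d2) ✗  (p4,d1,a3)→cleaned(a3,d1) ✓  (p4,d2,a1)→cleaned(a1,d2) ✗  (p4,d2,a3)→cleaned(a3,d2) ✓  (p4,d2,a4)→cleaned(a4,d2) ✓  (p4,d3,a3)→cleaned(a3,d3) ✓
Counterexamples (restrictor triples failing the scope): 4.

4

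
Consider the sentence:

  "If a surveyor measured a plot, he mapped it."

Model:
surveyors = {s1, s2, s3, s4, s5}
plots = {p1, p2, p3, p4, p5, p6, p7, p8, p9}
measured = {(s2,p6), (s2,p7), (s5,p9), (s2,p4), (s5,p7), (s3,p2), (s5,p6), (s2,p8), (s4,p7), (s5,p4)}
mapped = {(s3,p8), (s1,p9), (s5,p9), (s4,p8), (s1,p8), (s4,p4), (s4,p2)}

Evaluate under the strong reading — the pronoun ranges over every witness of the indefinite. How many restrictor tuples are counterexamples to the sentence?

9

"it" takes "a plot" as antecedent — a donkey pronoun bound across the clause boundary.
Strong reading: for every (s,p) with measured(s,p), mapped(s,p).
Restrictor pairs: (s2,p4) ✗  (s2,p6) ✗  (s2,p7) ✗  (s2,p8) ✗  (s3,p2) ✗  (s4,p7) ✗  (s5,p4) ✗  (s5,p6) ✗  (s5,p7) ✗  (s5,p9) ✓
Counterexamples (restrictor pairs failing the scope): 9.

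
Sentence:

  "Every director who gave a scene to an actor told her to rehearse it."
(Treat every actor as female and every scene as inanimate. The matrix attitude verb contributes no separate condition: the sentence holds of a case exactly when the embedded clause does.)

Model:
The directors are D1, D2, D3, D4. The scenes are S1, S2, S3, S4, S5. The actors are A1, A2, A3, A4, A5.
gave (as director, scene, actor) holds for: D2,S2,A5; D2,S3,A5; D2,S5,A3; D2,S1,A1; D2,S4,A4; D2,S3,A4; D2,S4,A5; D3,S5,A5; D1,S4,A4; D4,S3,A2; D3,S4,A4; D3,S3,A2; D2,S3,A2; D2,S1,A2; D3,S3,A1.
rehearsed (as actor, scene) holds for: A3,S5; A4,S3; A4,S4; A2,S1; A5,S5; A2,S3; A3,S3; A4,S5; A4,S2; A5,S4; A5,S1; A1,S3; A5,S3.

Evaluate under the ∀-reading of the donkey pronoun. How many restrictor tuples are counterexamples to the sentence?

"her" takes "an actor" as antecedent and "it" takes "a scene"; both are donkey pronouns co-varying with the restrictor.
Strong reading: for every (d,s,a) with gave(d,s,a), rehearsed(a,s).
Restrictor triples: (D1,S4,A4)→rehearsed(A4,S4) ✓  (D2,S1,A1)→rehearsed(A1,S1) ✗  (D2,S1,A2)→rehearsed(A2,S1) ✓  (D2,S2,A5)→rehearsed(A5,S2) ✗  (D2,S3,A2)→rehearsed(A2,S3) ✓  (D2,S3,A4)→rehearsed(A4,S3) ✓  (D2,S3,A5)→rehearsed(A5,S3) ✓  (D2,S4,A4)→rehearsed(A4,S4) ✓  (D2,S4,A5)→rehearsed(A5,S4) ✓  (D2,S5,A3)→rehearsed(A3,S5) ✓  (D3,S3,A1)→rehearsed(A1,S3) ✓  (D3,S3,A2)→rehearsed(A2,S3) ✓  (D3,S4,A4)→rehearsed(A4,S4) ✓  (D3,S5,A5)→rehearsed(A5,S5) ✓  (D4,S3,A2)→rehearsed(A2,S3) ✓
Counterexamples (restrictor triples failing the scope): 2.

2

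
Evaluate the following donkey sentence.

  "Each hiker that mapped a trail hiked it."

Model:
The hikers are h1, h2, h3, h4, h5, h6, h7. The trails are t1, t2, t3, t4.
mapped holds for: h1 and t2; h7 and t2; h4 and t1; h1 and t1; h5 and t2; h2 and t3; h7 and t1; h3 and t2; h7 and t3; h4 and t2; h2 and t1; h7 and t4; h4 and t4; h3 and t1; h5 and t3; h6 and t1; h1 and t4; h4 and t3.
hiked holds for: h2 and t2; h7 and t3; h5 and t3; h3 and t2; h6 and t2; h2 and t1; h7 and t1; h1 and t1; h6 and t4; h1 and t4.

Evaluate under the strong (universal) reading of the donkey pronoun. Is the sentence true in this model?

"it" takes "a trail" as antecedent — a donkey pronoun bound across the clause boundary.
Strong reading: for every (h,t) with mapped(h,t), hiked(h,t).
Restrictor pairs: (h1,t1) ✓  (h1,t2) ✗  (h1,t4) ✓  (h2,t1) ✓  (h2,t3) ✗  (h3,t1) ✗  (h3,t2) ✓  (h4,t1) ✗  (h4,t2) ✗  (h4,t3) ✗  (h4,t4) ✗  (h5,t2) ✗  (h5,t3) ✓  (h6,t1) ✗  (h7,t1) ✓  (h7,t2) ✗  (h7,t3) ✓  (h7,t4) ✗
Counterexample: (h1,t2) is in mapped but fails the scope.

False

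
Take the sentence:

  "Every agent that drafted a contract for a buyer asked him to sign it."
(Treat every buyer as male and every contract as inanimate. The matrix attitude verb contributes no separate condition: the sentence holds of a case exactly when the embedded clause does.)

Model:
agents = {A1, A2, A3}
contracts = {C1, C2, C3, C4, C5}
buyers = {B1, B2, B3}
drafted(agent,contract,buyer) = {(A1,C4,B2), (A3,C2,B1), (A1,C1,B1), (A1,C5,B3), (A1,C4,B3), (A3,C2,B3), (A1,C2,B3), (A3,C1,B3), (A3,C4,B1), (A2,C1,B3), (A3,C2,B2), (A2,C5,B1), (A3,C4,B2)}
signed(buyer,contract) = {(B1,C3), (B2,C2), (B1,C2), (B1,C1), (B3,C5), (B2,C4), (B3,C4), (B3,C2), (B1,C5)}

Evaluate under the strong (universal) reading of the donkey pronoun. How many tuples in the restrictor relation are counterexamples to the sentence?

3

"him" takes "a buyer" as antecedent and "it" takes "a contract"; both are donkey pronouns co-varying with the restrictor.
Strong reading: for every (a,c,b) with drafted(a,c,b), signed(b,c).
Restrictor triples: (A1,C1,B1)→signed(B1,C1) ✓  (A1,C2,B3)→signed(B3,C2) ✓  (A1,C4,B2)→signed(B2,C4) ✓  (A1,C4,B3)→signed(B3,C4) ✓  (A1,C5,B3)→signed(B3,C5) ✓  (A2,C1,B3)→signed(B3,C1) ✗  (A2,C5,B1)→signed(B1,C5) ✓  (A3,C1,B3)→signed(B3,C1) ✗  (A3,C2,B1)→signed(B1,C2) ✓  (A3,C2,B2)→signed(B2,C2) ✓  (A3,C2,B3)→signed(B3,C2) ✓  (A3,C4,B1)→signed(B1,C4) ✗  (A3,C4,B2)→signed(B2,C4) ✓
Counterexamples (restrictor triples failing the scope): 3.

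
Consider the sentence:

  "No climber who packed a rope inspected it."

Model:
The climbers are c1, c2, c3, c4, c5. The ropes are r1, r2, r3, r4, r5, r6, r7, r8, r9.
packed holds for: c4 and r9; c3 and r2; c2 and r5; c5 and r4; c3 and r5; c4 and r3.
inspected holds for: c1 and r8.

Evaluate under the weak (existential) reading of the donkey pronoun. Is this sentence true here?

"it" takes "a rope" as antecedent — a donkey pronoun bound across the clause boundary.
Truth condition: for no (c,r) with packed(c,r) does inspected(c,r) hold.
Restrictor pairs — does the scope hold? (c2,r5):fails  (c3,r2):fails  (c3,r5):fails  (c4,r3):fails  (c4,r9):fails  (c5,r4):fails
Scope holds for no restrictor pair, so the sentence is true.

True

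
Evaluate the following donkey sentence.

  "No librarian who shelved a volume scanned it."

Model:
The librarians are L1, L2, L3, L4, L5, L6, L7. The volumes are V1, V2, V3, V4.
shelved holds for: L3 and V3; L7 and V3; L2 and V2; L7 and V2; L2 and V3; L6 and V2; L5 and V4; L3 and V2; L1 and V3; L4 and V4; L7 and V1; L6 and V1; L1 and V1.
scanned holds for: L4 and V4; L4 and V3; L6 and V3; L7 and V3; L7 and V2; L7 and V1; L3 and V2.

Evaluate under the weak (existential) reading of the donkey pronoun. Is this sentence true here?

False

"it" takes "a volume" as antecedent — a donkey pronoun bound across the clause boundary.
Truth condition: for no (l,v) with shelved(l,v) does scanned(l,v) hold.
Restrictor pairs — does the scope hold? (L1,V1):fails  (L1,V3):fails  (L2,V2):fails  (L2,V3):fails  (L3,V2):holds  (L3,V3):fails  (L4,V4):holds  (L5,V4):fails  (L6,V1):fails  (L6,V2):fails  (L7,V1):holds  (L7,V2):holds  (L7,V3):holds
Scope holds for 5 pair(s), so the sentence is false.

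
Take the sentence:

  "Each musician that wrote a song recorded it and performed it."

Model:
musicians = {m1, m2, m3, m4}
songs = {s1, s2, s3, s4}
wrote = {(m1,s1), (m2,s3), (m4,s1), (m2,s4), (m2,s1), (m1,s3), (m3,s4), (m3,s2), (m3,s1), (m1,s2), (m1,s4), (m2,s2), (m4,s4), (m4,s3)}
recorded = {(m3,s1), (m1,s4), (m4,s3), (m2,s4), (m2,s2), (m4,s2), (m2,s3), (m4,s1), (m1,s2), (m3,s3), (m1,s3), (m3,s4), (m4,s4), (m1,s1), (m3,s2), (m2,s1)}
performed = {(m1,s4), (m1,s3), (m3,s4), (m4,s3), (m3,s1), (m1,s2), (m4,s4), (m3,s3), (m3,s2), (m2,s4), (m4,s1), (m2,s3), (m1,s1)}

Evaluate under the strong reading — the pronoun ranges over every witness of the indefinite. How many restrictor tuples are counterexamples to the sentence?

2

"it" takes "a song" as antecedent — a donkey pronoun bound across the clause boundary.
Strong reading: for every (m,s) with wrote(m,s), recorded(m,s) ∧ performed(m,s).
Restrictor pairs: (m1,s1) ✓  (m1,s2) ✓  (m1,s3) ✓  (m1,s4) ✓  (m2,s1) ✗  (m2,s2) ✗  (m2,s3) ✓  (m2,s4) ✓  (m3,s1) ✓  (m3,s2) ✓  (m3,s4) ✓  (m4,s1) ✓  (m4,s3) ✓  (m4,s4) ✓
Counterexamples (restrictor pairs failing the scope): 2.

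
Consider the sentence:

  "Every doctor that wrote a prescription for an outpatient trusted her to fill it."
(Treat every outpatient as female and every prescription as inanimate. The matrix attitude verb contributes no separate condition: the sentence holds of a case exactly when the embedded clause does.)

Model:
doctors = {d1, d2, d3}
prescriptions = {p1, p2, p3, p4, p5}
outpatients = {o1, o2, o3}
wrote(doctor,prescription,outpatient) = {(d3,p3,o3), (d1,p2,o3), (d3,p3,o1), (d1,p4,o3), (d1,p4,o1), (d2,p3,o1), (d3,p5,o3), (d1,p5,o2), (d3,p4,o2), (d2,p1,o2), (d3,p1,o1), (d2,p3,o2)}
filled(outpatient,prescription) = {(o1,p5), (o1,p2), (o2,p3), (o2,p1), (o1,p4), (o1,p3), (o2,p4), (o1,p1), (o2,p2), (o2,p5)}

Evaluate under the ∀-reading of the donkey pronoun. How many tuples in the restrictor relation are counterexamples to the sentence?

"her" takes "an outpatient" as antecedent and "it" takes "a prescription"; both are donkey pronouns co-varying with the restrictor.
Strong reading: for every (d,p,o) with wrote(d,p,o), filled(o,p).
Restrictor triples: (d1,p2,o3)→filled(o3,p2) ✗  (d1,p4,o1)→filled(o1,p4) ✓  (d1,p4,o3)→filled(o3,p4) ✗  (d1,p5,o2)→filled(o2,p5) ✓  (d2,p1,o2)→filled(o2,p1) ✓  (d2,p3,o1)→filled(o1,p3) ✓  (d2,p3,o2)→filled(o2,p3) ✓  (d3,p1,o1)→filled(o1,p1) ✓  (d3,p3,o1)→filled(o1,p3) ✓  (d3,p3,o3)→filled(o3,p3) ✗  (d3,p4,o2)→filled(o2,p4) ✓  (d3,p5,o3)→filled(o3,p5) ✗
Counterexamples (restrictor triples failing the scope): 4.

4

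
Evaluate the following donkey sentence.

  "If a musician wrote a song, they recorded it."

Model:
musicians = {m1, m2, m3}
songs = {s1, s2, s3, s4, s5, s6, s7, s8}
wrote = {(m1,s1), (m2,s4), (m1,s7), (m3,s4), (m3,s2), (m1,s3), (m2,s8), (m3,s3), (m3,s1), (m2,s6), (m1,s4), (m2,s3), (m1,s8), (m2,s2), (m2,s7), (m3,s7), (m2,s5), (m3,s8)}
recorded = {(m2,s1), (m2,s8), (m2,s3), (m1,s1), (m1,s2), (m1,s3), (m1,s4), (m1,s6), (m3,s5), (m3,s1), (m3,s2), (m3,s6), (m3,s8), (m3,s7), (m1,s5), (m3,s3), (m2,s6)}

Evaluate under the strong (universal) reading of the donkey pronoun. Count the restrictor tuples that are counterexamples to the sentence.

7

"it" takes "a song" as antecedent — a donkey pronoun bound across the clause boundary.
Strong reading: for every (m,s) with wrote(m,s), recorded(m,s).
Restrictor pairs: (m1,s1) ✓  (m1,s3) ✓  (m1,s4) ✓  (m1,s7) ✗  (m1,s8) ✗  (m2,s2) ✗  (m2,s3) ✓  (m2,s4) ✗  (m2,s5) ✗  (m2,s6) ✓  (m2,s7) ✗  (m2,s8) ✓  (m3,s1) ✓  (m3,s2) ✓  (m3,s3) ✓  (m3,s4) ✗  (m3,s7) ✓  (m3,s8) ✓
Counterexamples (restrictor pairs failing the scope): 7.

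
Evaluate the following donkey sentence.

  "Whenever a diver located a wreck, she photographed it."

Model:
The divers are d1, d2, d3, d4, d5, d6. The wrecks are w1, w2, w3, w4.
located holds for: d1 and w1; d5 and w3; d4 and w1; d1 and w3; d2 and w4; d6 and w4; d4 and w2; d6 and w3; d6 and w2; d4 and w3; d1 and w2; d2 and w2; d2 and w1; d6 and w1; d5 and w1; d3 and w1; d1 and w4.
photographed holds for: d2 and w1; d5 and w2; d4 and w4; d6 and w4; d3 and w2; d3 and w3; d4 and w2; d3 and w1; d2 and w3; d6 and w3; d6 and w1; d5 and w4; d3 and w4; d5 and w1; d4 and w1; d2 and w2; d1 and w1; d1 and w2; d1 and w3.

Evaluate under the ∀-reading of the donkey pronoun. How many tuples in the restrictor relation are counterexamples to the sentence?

5

"it" takes "a wreck" as antecedent — a donkey pronoun bound across the clause boundary.
Strong reading: for every (d,w) with located(d,w), photographed(d,w).
Restrictor pairs: (d1,w1) ✓  (d1,w2) ✓  (d1,w3) ✓  (d1,w4) ✗  (d2,w1) ✓  (d2,w2) ✓  (d2,w4) ✗  (d3,w1) ✓  (d4,w1) ✓  (d4,w2) ✓  (d4,w3) ✗  (d5,w1) ✓  (d5,w3) ✗  (d6,w1) ✓  (d6,w2) ✗  (d6,w3) ✓  (d6,w4) ✓
Counterexamples (restrictor pairs failing the scope): 5.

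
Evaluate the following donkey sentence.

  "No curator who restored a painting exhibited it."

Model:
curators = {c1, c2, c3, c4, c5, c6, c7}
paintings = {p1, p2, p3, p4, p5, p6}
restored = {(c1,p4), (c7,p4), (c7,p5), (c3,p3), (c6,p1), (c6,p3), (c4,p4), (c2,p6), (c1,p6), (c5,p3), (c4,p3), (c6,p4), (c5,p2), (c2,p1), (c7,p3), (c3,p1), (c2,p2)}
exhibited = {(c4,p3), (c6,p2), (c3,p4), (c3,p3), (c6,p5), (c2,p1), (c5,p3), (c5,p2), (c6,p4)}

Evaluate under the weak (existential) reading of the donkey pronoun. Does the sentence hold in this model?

"it" takes "a painting" as antecedent — a donkey pronoun bound across the clause boundary.
Truth condition: for no (c,p) with restored(c,p) does exhibited(c,p) hold.
Restrictor pairs — does the scope hold? (c1,p4):fails  (c1,p6):fails  (c2,p1):holds  (c2,p2):fails  (c2,p6):fails  (c3,p1):fails  (c3,p3):holds  (c4,p3):holds  (c4,p4):fails  (c5,p2):holds  (c5,p3):holds  (c6,p1):fails  (c6,p3):fails  (c6,p4):holds  (c7,p3):fails  (c7,p4):fails  (c7,p5):fails
Scope holds for 6 pair(s), so the sentence is false.

False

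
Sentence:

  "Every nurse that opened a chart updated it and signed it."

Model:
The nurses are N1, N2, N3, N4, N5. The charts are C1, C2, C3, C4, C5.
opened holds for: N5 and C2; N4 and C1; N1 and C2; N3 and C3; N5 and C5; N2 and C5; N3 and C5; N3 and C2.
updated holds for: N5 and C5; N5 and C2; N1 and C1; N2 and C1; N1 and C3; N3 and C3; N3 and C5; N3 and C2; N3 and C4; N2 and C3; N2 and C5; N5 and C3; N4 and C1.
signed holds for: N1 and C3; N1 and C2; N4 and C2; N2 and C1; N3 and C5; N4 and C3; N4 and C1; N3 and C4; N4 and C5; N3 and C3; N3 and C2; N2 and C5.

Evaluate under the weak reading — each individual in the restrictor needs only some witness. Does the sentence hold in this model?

False

"it" takes "a chart" as antecedent — a donkey pronoun bound across the clause boundary.
Weak reading: every nurse n with some opened-chart has at least one opened-chart c such that updated(n,c) ∧ signed(n,c).
Per nurse: N1:✗  N2:✓  N3:✓  N4:✓  N5:✗
N1 has no witness among its opened-charts.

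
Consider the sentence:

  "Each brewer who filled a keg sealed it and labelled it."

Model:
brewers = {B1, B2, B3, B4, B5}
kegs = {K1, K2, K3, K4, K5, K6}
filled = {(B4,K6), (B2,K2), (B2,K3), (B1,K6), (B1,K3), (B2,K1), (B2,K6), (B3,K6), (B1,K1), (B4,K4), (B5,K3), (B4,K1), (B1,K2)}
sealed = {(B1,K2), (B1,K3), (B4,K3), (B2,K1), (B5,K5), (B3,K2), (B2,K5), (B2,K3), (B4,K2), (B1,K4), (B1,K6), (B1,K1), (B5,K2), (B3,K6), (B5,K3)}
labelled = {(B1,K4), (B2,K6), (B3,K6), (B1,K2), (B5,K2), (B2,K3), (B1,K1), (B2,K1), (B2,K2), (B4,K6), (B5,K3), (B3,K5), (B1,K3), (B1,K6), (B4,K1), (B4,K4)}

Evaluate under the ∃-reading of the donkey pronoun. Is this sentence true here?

"it" takes "a keg" as antecedent — a donkey pronoun bound across the clause boundary.
Weak reading: every brewer b with some filled-keg has at least one filled-keg k such that sealed(b,k) ∧ labelled(b,k).
Per brewer: B1:✓  B2:✓  B3:✓  B4:✗  B5:✓
B4 has no witness among its filled-kegs.

False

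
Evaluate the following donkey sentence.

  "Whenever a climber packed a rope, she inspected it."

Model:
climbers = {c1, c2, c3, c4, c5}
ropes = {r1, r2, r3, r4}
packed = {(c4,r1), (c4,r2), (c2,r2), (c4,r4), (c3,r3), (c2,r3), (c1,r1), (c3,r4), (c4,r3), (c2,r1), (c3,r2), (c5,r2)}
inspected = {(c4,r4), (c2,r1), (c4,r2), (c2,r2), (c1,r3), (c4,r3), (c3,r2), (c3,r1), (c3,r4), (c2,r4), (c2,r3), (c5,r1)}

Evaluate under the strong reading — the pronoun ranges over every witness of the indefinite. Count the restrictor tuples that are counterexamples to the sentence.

"it" takes "a rope" as antecedent — a donkey pronoun bound across the clause boundary.
Strong reading: for every (c,r) with packed(c,r), inspected(c,r).
Restrictor pairs: (c1,r1) ✗  (c2,r1) ✓  (c2,r2) ✓  (c2,r3) ✓  (c3,r2) ✓  (c3,r3) ✗  (c3,r4) ✓  (c4,r1) ✗  (c4,r2) ✓  (c4,r3) ✓  (c4,r4) ✓  (c5,r2) ✗
Counterexamples (restrictor pairs failing the scope): 4.

4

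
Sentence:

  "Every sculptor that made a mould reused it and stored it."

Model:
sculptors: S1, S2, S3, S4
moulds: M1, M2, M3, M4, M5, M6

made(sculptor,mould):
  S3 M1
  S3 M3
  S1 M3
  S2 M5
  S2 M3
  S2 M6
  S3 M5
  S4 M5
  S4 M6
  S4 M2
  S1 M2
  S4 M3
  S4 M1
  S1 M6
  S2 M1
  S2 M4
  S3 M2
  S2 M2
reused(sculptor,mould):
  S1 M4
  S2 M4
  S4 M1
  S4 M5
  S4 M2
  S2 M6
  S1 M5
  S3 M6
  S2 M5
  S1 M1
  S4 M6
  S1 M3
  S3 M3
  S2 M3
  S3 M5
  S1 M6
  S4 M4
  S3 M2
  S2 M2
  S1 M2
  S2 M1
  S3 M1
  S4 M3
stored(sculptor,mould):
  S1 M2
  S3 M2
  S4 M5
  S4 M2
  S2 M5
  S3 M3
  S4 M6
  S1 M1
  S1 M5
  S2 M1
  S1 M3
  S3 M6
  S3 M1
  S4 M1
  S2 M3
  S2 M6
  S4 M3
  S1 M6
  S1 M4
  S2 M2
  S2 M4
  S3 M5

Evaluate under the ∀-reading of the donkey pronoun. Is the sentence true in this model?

"it" takes "a mould" as antecedent — a donkey pronoun bound across the clause boundary.
Strong reading: for every (s,m) with made(s,m), reused(s,m) ∧ stored(s,m).
Restrictor pairs: (S1,M2) ✓  (S1,M3) ✓  (S1,M6) ✓  (S2,M1) ✓  (S2,M2) ✓  (S2,M3) ✓  (S2,M4) ✓  (S2,M5) ✓  (S2,M6) ✓  (S3,M1) ✓  (S3,M2) ✓  (S3,M3) ✓  (S3,M5) ✓  (S4,M1) ✓  (S4,M2) ✓  (S4,M3) ✓  (S4,M5) ✓  (S4,M6) ✓
Every restrictor pair satisfies the scope.

True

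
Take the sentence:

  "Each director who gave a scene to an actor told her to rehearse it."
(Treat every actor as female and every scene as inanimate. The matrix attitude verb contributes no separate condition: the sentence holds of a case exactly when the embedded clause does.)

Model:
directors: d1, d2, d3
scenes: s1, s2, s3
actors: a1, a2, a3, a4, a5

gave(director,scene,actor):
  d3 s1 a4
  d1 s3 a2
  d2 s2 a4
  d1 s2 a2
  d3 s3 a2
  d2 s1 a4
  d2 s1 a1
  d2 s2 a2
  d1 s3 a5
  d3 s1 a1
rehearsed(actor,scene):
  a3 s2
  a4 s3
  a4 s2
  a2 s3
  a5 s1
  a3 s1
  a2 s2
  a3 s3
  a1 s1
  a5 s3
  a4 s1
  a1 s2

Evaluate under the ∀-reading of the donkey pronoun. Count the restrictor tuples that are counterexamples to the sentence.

"her" takes "an actor" as antecedent and "it" takes "a scene"; both are donkey pronouns co-varying with the restrictor.
Strong reading: for every (d,s,a) with gave(d,s,a), rehearsed(a,s).
Restrictor triples: (d1,s2,a2)→rehearsed(a2,s2) ✓  (d1,s3,a2)→rehearsed(a2,s3) ✓  (d1,s3,a5)→rehearsed(a5,s3) ✓  (d2,s1,a1)→rehearsed(a1,s1) ✓  (d2,s1,a4)→rehearsed(a4,s1) ✓  (d2,s2,a2)→rehearsed(a2,s2) ✓  (d2,s2,a4)→rehearsed(a4,s2) ✓  (d3,s1,a1)→rehearsed(a1,s1) ✓  (d3,s1,a4)→rehearsed(a4,s1) ✓  (d3,s3,a2)→rehearsed(a2,s3) ✓
Counterexamples (restrictor triples failing the scope): 0.

0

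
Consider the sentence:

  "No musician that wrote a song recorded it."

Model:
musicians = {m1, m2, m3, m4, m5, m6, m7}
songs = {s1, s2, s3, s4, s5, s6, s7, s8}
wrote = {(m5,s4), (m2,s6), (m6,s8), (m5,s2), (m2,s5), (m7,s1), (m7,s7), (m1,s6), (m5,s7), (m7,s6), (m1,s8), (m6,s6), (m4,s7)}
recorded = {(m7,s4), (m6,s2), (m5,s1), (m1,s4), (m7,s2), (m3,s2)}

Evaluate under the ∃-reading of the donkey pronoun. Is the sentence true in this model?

True

"it" takes "a song" as antecedent — a donkey pronoun bound across the clause boundary.
Truth condition: for no (m,s) with wrote(m,s) does recorded(m,s) hold.
Restrictor pairs — does the scope hold? (m1,s6):fails  (m1,s8):fails  (m2,s5):fails  (m2,s6):fails  (m4,s7):fails  (m5,s2):fails  (m5,s4):fails  (m5,s7):fails  (m6,s6):fails  (m6,s8):fails  (m7,s1):fails  (m7,s6):fails  (m7,s7):fails
Scope holds for no restrictor pair, so the sentence is true.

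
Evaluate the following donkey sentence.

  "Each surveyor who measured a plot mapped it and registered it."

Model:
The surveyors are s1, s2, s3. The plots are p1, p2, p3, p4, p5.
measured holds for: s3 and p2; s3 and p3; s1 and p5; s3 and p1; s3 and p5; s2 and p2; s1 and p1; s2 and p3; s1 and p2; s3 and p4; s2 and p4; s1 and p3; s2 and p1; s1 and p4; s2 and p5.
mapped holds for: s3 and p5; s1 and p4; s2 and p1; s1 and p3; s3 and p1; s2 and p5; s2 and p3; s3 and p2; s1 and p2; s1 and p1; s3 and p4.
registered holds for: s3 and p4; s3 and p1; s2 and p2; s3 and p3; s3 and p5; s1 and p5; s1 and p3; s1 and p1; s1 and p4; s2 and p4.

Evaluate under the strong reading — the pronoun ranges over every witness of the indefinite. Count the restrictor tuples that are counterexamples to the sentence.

9

"it" takes "a plot" as antecedent — a donkey pronoun bound across the clause boundary.
Strong reading: for every (s,p) with measured(s,p), mapped(s,p) ∧ registered(s,p).
Restrictor pairs: (s1,p1) ✓  (s1,p2) ✗  (s1,p3) ✓  (s1,p4) ✓  (s1,p5) ✗  (s2,p1) ✗  (s2,p2) ✗  (s2,p3) ✗  (s2,p4) ✗  (s2,p5) ✗  (s3,p1) ✓  (s3,p2) ✗  (s3,p3) ✗  (s3,p4) ✓  (s3,p5) ✓
Counterexamples (restrictor pairs failing the scope): 9.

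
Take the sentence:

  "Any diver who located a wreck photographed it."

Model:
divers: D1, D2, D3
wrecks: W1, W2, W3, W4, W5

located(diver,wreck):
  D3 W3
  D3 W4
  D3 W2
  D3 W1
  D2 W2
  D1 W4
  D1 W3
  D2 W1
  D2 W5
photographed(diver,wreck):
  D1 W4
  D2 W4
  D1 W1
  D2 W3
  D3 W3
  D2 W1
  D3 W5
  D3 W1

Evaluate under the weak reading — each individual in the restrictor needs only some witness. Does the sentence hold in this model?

True

"it" takes "a wreck" as antecedent — a donkey pronoun bound across the clause boundary.
Weak reading: every diver d with some located-wreck has at least one located-wreck w such that photographed(d,w).
Per diver: D1:✓  D2:✓  D3:✓
Every diver in the restrictor has a witness.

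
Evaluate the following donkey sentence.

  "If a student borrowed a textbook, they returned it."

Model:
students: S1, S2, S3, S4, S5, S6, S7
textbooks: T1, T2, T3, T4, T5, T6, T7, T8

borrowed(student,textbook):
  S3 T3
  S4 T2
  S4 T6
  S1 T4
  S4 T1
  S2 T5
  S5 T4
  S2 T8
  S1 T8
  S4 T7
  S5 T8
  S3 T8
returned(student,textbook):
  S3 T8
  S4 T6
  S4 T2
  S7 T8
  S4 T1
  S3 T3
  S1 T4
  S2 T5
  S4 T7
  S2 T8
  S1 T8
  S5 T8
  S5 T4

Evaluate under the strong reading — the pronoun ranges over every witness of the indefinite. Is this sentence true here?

True

"it" takes "a textbook" as antecedent — a donkey pronoun bound across the clause boundary.
Strong reading: for every (s,t) with borrowed(s,t), returned(s,t).
Restrictor pairs: (S1,T4) ✓  (S1,T8) ✓  (S2,T5) ✓  (S2,T8) ✓  (S3,T3) ✓  (S3,T8) ✓  (S4,T1) ✓  (S4,T2) ✓  (S4,T6) ✓  (S4,T7) ✓  (S5,T4) ✓  (S5,T8) ✓
Every restrictor pair satisfies the scope.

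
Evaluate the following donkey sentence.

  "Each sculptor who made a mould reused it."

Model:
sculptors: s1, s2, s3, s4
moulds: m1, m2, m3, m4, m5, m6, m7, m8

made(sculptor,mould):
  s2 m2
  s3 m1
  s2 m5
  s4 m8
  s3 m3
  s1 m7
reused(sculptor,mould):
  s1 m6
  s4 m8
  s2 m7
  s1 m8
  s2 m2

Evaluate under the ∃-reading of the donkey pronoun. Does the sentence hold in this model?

"it" takes "a mould" as antecedent — a donkey pronoun bound across the clause boundary.
Weak reading: every sculptor s with some made-mould has at least one made-mould m such that reused(s,m).
Per sculptor: s1:✗  s2:✓  s3:✗  s4:✓
s1 has no witness among its made-moulds.

False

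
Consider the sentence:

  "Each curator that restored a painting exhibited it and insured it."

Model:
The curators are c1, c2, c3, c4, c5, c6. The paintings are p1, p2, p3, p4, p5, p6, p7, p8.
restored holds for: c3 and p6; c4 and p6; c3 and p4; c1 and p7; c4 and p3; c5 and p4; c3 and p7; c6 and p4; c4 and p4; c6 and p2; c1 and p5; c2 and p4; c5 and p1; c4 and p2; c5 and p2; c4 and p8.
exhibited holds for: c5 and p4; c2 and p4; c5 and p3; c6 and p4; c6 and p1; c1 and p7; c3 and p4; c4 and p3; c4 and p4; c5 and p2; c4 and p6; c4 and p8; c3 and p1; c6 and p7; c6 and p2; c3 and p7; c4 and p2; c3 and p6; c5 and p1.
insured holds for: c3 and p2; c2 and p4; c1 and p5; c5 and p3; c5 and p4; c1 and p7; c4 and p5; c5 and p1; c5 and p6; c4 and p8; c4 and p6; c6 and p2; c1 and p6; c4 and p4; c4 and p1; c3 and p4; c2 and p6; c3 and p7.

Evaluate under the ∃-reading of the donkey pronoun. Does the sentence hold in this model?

"it" takes "a painting" as antecedent — a donkey pronoun bound across the clause boundary.
Weak reading: every curator c with some restored-painting has at least one restored-painting p such that exhibited(c,p) ∧ insured(c,p).
Per curator: c1:✓  c2:✓  c3:✓  c4:✓  c5:✓  c6:✓
Every curator in the restrictor has a witness.

True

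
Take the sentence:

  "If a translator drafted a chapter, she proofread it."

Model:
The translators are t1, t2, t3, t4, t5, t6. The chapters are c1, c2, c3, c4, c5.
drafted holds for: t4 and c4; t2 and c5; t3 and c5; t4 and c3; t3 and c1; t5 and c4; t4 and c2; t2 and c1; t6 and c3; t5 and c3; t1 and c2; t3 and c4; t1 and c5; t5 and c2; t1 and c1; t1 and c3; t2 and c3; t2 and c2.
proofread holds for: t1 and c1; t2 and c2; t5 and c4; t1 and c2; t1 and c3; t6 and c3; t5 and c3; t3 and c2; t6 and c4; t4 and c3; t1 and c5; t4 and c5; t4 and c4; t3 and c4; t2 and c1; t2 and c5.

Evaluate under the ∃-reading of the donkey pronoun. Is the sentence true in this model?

"it" takes "a chapter" as antecedent — a donkey pronoun bound across the clause boundary.
Weak reading: every translator t with some drafted-chapter has at least one drafted-chapter c such that proofread(t,c).
Per translator: t1:✓  t2:✓  t3:✓  t4:✓  t5:✓  t6:✓
Every translator in the restrictor has a witness.

True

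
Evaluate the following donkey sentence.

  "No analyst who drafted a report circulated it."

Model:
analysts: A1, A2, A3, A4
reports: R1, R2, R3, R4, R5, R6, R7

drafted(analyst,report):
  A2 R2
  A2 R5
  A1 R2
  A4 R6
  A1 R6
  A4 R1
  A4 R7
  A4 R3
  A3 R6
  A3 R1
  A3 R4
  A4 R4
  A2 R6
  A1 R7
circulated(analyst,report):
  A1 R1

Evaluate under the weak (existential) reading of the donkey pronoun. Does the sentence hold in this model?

"it" takes "a report" as antecedent — a donkey pronoun bound across the clause boundary.
Truth condition: for no (a,r) with drafted(a,r) does circulated(a,r) hold.
Restrictor pairs — does the scope hold? (A1,R2):fails  (A1,R6):fails  (A1,R7):fails  (A2,R2):fails  (A2,R5):fails  (A2,R6):fails  (A3,R1):fails  (A3,R4):fails  (A3,R6):fails  (A4,R1):fails  (A4,R3):fails  (A4,R4):fails  (A4,R6):fails  (A4,R7):fails
Scope holds for no restrictor pair, so the sentence is true.

True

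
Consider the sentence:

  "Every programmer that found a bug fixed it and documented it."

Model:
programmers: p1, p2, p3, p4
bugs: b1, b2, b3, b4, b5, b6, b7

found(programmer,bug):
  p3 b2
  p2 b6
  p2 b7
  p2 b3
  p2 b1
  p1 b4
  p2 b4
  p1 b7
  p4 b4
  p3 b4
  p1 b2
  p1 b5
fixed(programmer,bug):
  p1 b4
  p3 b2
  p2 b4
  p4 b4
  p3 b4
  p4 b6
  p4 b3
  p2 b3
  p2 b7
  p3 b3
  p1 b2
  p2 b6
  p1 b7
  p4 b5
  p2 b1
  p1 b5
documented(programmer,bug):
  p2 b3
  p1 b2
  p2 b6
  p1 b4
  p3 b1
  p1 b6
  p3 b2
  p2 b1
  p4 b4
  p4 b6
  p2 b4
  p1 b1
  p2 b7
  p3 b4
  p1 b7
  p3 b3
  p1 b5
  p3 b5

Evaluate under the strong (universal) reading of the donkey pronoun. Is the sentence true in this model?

"it" takes "a bug" as antecedent — a donkey pronoun bound across the clause boundary.
Strong reading: for every (p,b) with found(p,b), fixed(p,b) ∧ documented(p,b).
Restrictor pairs: (p1,b2) ✓  (p1,b4) ✓  (p1,b5) ✓  (p1,b7) ✓  (p2,b1) ✓  (p2,b3) ✓  (p2,b4) ✓  (p2,b6) ✓  (p2,b7) ✓  (p3,b2) ✓  (p3,b4) ✓  (p4,b4) ✓
Every restrictor pair satisfies the scope.

True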